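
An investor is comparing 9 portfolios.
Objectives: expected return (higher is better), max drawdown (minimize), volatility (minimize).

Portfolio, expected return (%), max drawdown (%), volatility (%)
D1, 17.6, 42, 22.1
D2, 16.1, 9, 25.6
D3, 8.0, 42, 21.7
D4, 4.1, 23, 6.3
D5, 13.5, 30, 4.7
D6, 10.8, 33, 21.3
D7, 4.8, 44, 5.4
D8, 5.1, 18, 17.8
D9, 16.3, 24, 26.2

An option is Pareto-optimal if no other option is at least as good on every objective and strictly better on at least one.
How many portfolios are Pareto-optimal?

D1: not dominated (best expected return).
D2: not dominated (best max drawdown).
D3: dominated by D5 (expected return 13.5≥8.0, max drawdown 30≤42, volatility 4.7≤21.7).
D4: not dominated.
D5: not dominated (best volatility).
D6: dominated by D5 (expected return 13.5≥10.8, max drawdown 30≤33, volatility 4.7≤21.3).
D7: dominated by D5 (expected return 13.5≥4.8, max drawdown 30≤44, volatility 4.7≤5.4).
D8: not dominated.
D9: not dominated.
Pareto-optimal: D1, D2, D4, D5, D8, D9 → 6.

6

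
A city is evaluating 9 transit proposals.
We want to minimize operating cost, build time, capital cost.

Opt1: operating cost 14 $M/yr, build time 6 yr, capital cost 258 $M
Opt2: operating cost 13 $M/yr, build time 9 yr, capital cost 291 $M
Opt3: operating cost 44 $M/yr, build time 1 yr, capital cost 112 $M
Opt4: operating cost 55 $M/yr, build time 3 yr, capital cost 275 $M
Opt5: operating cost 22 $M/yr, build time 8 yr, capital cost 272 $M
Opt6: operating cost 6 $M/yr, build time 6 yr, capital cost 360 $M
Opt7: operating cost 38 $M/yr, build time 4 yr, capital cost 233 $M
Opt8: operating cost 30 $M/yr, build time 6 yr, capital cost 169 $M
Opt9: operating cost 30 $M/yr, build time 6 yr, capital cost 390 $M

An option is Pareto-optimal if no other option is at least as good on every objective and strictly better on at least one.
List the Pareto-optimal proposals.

Opt1, Opt2, Opt3, Opt6, Opt7, Opt8

Opt1: not dominated.
Opt2: not dominated.
Opt3: not dominated (best build time).
Opt4: dominated by Opt3 (operating cost 44≤55, build time 1≤3, capital cost 112≤275).
Opt5: dominated by Opt1 (operating cost 14≤22, build time 6≤8, capital cost 258≤272).
Opt6: not dominated (best operating cost).
Opt7: not dominated.
Opt8: not dominated.
Opt9: dominated by Opt1 (operating cost 14≤30, build time 6≤6, capital cost 258≤390).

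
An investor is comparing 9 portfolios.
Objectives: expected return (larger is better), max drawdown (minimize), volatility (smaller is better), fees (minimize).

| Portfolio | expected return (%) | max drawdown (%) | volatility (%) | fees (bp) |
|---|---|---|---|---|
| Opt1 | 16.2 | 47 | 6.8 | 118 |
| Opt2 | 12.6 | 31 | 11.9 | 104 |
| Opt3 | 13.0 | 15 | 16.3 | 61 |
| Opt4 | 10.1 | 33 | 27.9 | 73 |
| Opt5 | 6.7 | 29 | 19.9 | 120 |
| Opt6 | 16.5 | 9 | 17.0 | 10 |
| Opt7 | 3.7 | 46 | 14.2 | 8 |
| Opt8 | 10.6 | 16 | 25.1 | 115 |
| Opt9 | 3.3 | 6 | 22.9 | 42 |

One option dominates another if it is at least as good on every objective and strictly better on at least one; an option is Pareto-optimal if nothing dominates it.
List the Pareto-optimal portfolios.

Opt1, Opt2, Opt3, Opt6, Opt7, Opt9

Opt1: not dominated (best volatility).
Opt2: not dominated.
Opt3: not dominated.
Opt4: dominated by Opt3 (expected return 13.0≥10.1, max drawdown 15≤33, volatility 16.3≤27.9, fees 61≤73).
Opt5: dominated by Opt3 (expected return 13.0≥6.7, max drawdown 15≤29, volatility 16.3≤19.9, fees 61≤120).
Opt6: not dominated (best expected return).
Opt7: not dominated (best fees).
Opt8: dominated by Opt3 (expected return 13.0≥10.6, max drawdown 15≤16, volatility 16.3≤25.1, fees 61≤115).
Opt9: not dominated (best max drawdown).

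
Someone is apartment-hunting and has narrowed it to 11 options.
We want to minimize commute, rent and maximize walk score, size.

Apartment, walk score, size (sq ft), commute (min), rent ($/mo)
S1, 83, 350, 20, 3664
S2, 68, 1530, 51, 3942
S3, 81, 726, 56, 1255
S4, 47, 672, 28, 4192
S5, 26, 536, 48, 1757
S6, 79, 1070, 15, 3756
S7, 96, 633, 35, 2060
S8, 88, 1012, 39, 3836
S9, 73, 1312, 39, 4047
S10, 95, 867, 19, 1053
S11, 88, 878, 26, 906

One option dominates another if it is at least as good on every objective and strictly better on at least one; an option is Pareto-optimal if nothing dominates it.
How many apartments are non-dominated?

7

S1: dominated by S10 (walk score 95≥83, size 867≥350, commute 19≤20, rent 1053≤3664).
S2: not dominated (best size).
S3: dominated by S10 (walk score 95≥81, size 867≥726, commute 19≤56, rent 1053≤1255).
S4: dominated by S6 (walk score 79≥47, size 1070≥672, commute 15≤28, rent 3756≤4192).
S5: dominated by S10 (walk score 95≥26, size 867≥536, commute 19≤48, rent 1053≤1757).
S6: not dominated (best commute).
S7: not dominated (best walk score).
S8: not dominated.
S9: not dominated.
S10: not dominated.
S11: not dominated (best rent).
Pareto-optimal: S2, S6, S7, S8, S9, S10, S11 → 7.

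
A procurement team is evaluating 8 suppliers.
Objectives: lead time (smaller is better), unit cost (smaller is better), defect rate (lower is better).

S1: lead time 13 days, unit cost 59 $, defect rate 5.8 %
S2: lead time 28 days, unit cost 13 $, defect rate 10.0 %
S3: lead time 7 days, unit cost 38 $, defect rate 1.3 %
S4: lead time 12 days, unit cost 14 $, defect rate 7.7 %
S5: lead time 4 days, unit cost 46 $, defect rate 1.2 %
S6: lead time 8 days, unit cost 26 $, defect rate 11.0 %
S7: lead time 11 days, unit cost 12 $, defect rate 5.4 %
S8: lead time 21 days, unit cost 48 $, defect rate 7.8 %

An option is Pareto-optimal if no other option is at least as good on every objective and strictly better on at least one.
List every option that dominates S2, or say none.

S7: lead time 11≤28, unit cost 12≤13, defect rate 5.4≤10.0 — dominates S2.
Others (S1, S3, S4, S5, S6, S8) are each worse than S2 on at least one objective.

S7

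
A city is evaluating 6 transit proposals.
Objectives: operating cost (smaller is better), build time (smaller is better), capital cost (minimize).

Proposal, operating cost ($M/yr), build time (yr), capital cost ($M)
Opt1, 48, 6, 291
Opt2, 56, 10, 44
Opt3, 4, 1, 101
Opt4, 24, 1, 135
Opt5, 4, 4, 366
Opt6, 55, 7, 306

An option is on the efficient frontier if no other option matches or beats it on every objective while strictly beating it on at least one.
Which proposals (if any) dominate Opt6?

Opt1, Opt3, Opt4

Opt1: operating cost 48≤55, build time 6≤7, capital cost 291≤306 — dominates Opt6.
Opt3: operating cost 4≤55, build time 1≤7, capital cost 101≤306 — dominates Opt6.
Opt4: operating cost 24≤55, build time 1≤7, capital cost 135≤306 — dominates Opt6.
Others (Opt2, Opt5) are each worse than Opt6 on at least one objective.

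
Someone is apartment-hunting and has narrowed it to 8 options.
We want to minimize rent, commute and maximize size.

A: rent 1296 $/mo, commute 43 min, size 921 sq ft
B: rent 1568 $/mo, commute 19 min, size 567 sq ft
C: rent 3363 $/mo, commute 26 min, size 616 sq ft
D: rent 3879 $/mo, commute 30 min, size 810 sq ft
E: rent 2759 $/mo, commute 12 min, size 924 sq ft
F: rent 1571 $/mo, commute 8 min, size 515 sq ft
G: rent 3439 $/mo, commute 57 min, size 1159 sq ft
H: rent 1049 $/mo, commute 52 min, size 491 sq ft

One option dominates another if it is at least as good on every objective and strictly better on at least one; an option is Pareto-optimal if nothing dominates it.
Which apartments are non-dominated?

A, B, E, F, G, H

A: not dominated.
B: not dominated.
C: dominated by E (rent 2759≤3363, commute 12≤26, size 924≥616).
D: dominated by E (rent 2759≤3879, commute 12≤30, size 924≥810).
E: not dominated.
F: not dominated (best commute).
G: not dominated (best size).
H: not dominated (best rent).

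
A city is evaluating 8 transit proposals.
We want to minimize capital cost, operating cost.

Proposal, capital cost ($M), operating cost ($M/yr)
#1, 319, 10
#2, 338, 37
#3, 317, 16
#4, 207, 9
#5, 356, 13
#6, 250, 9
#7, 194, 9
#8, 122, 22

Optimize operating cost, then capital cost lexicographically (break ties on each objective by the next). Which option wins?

#7

First minimize operating cost: best is 9, kept {#4, #6, #7}.
Then minimize capital cost: best is 194, kept {#7}.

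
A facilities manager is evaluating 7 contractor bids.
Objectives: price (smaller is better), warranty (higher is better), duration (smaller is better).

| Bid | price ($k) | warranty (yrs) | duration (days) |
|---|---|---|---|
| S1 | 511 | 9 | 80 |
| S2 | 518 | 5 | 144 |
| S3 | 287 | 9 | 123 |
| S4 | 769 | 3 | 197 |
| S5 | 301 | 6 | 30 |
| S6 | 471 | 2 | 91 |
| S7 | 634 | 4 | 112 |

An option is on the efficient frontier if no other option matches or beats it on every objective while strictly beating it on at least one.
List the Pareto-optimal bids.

S1: not dominated.
S2: dominated by S1 (price 511≤518, warranty 9≥5, duration 80≤144).
S3: not dominated (best price).
S4: dominated by S1 (price 511≤769, warranty 9≥3, duration 80≤197).
S5: not dominated (best duration).
S6: dominated by S5 (price 301≤471, warranty 6≥2, duration 30≤91).
S7: dominated by S1 (price 511≤634, warranty 9≥4, duration 80≤112).

S1, S3, S5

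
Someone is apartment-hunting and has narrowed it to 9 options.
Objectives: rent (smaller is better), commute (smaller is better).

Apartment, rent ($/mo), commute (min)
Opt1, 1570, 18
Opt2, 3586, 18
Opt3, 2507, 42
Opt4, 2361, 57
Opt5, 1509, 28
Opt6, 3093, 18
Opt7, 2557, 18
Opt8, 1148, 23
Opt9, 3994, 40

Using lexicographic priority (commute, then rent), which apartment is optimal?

First minimize commute: best is 18, kept {Opt1, Opt2, Opt6, Opt7}.
Then minimize rent: best is 1570, kept {Opt1}.

Opt1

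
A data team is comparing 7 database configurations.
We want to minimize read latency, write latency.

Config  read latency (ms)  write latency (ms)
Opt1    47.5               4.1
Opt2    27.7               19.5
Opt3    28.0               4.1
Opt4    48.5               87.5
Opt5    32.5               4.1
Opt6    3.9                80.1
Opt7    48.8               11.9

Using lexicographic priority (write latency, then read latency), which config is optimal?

Opt3

First minimize write latency: best is 4.1, kept {Opt1, Opt3, Opt5}.
Then minimize read latency: best is 28.0, kept {Opt3}.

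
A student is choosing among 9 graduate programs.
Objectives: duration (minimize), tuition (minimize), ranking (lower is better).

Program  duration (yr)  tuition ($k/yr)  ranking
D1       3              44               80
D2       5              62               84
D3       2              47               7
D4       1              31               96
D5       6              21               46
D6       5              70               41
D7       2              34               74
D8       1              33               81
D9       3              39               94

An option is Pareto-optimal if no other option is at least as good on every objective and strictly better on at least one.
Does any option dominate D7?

No

D1: worse on duration (3 vs 2).
D2: worse on duration (5 vs 2).
D3: worse on tuition (47 vs 34).
D4: worse on ranking (96 vs 74).
D5: worse on duration (6 vs 2).
D6: worse on duration (5 vs 2).
D8: worse on ranking (81 vs 74).
D9: worse on duration (3 vs 2).
No option is at least as good as D7 on every objective and strictly better on one.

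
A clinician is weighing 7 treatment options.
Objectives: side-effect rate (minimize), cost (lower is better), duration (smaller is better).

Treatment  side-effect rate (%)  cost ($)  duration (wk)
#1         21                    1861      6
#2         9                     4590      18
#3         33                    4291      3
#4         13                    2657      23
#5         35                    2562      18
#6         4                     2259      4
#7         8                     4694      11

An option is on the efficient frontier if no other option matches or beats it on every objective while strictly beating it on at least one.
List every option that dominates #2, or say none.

#6: side-effect rate 4≤9, cost 2259≤4590, duration 4≤18 — dominates #2.
Others (#1, #3, #4, #5, #7) are each worse than #2 on at least one objective.

#6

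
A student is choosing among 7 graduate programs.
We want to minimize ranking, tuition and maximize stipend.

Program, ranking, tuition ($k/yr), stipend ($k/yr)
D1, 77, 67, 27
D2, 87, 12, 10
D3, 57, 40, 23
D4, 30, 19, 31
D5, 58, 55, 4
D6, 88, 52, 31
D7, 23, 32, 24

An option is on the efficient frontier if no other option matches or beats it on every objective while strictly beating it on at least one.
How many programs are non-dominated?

3

D1: dominated by D4 (ranking 30≤77, tuition 19≤67, stipend 31≥27).
D2: not dominated (best tuition).
D3: dominated by D4 (ranking 30≤57, tuition 19≤40, stipend 31≥23).
D4: not dominated.
D5: dominated by D3 (ranking 57≤58, tuition 40≤55, stipend 23≥4).
D6: dominated by D4 (ranking 30≤88, tuition 19≤52, stipend 31≥31).
D7: not dominated (best ranking).
Pareto-optimal: D2, D4, D7 → 3.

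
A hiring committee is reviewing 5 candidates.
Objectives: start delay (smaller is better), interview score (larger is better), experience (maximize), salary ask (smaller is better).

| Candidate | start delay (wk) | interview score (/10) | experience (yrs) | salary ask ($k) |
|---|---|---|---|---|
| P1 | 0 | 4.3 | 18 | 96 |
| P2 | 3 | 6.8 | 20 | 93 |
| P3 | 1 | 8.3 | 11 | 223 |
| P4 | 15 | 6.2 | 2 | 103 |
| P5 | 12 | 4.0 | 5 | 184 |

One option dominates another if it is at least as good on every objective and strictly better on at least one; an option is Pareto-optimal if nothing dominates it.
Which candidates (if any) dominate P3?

P1: worse on interview score (4.3 vs 8.3).
P2: worse on start delay (3 vs 1).
P4: worse on start delay (15 vs 1).
P5: worse on start delay (12 vs 1).
No option dominates P3.

none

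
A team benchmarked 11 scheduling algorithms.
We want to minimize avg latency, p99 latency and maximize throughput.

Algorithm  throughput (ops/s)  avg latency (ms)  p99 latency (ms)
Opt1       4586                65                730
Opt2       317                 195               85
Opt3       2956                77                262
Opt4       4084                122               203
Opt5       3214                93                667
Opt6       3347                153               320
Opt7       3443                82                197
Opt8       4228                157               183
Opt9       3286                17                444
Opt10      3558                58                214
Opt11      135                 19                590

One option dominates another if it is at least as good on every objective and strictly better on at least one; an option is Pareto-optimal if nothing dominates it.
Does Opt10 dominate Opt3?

Yes

Opt10 vs Opt3: throughput 3558≥2956, avg latency 58≤77, p99 latency 214≤262 — Opt10 is at least as good on every objective with at least one strict improvement.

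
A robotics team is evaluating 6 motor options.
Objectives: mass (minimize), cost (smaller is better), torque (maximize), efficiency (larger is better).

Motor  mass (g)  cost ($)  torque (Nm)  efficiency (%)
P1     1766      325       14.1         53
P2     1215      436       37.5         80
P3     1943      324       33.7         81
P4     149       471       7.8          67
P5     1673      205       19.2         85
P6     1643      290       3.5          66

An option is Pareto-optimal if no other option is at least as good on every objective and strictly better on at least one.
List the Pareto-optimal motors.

P1: dominated by P5 (mass 1673≤1766, cost 205≤325, torque 19.2≥14.1, efficiency 85≥53).
P2: not dominated (best torque).
P3: not dominated.
P4: not dominated (best mass).
P5: not dominated (best cost).
P6: not dominated.

P2, P3, P4, P5, P6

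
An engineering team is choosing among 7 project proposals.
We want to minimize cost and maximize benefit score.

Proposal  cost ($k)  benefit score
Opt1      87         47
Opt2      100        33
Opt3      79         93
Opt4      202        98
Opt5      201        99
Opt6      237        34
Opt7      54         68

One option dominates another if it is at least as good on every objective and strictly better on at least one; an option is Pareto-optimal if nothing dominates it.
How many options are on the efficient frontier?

Opt1: dominated by Opt3 (cost 79≤87, benefit score 93≥47).
Opt2: dominated by Opt1 (cost 87≤100, benefit score 47≥33).
Opt3: not dominated.
Opt4: dominated by Opt5 (cost 201≤202, benefit score 99≥98).
Opt5: not dominated (best benefit score).
Opt6: dominated by Opt1 (cost 87≤237, benefit score 47≥34).
Opt7: not dominated (best cost).
Pareto-optimal: Opt3, Opt5, Opt7 → 3.

3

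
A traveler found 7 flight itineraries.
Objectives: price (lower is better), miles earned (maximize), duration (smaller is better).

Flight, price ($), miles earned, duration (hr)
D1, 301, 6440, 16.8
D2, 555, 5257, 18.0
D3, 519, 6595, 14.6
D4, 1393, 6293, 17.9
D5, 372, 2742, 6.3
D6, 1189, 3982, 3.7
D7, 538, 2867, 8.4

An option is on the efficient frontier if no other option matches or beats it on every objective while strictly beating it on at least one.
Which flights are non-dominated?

D1, D3, D5, D6, D7

D1: not dominated (best price).
D2: dominated by D1 (price 301≤555, miles earned 6440≥5257, duration 16.8≤18.0).
D3: not dominated (best miles earned).
D4: dominated by D1 (price 301≤1393, miles earned 6440≥6293, duration 16.8≤17.9).
D5: not dominated.
D6: not dominated (best duration).
D7: not dominated.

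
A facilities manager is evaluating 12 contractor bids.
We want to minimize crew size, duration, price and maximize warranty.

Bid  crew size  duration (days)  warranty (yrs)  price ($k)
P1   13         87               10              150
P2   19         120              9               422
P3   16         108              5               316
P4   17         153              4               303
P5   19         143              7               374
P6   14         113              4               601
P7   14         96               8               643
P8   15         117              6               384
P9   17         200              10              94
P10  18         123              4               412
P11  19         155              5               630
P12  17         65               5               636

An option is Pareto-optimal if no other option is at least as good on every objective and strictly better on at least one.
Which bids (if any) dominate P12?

none

P1: worse on duration (87 vs 65).
P2: worse on crew size (19 vs 17).
P3: worse on duration (108 vs 65).
P4: worse on duration (153 vs 65).
P5: worse on crew size (19 vs 17).
P6: worse on duration (113 vs 65).
P7: worse on duration (96 vs 65).
P8: worse on duration (117 vs 65).
P9: worse on duration (200 vs 65).
P10: worse on crew size (18 vs 17).
P11: worse on crew size (19 vs 17).
No option dominates P12.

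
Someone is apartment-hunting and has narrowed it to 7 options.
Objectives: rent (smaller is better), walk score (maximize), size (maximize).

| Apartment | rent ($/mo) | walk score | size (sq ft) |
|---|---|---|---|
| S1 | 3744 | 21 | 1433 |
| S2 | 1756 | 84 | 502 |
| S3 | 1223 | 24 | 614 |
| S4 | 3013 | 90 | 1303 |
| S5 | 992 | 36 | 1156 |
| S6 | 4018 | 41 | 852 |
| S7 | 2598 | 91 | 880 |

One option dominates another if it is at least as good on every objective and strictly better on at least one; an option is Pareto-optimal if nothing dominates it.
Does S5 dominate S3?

Yes

S5 vs S3: rent 992≤1223, walk score 36≥24, size 1156≥614 — S5 is at least as good on every objective with at least one strict improvement.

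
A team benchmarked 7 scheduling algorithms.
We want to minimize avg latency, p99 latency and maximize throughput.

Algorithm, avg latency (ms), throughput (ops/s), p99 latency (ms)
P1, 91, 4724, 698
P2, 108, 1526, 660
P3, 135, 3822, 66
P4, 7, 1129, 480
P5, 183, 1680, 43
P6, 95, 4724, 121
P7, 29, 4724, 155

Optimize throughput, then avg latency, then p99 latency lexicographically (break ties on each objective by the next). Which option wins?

P7

First maximize throughput: best is 4724, kept {P1, P6, P7}.
Then minimize avg latency: best is 29, kept {P7}.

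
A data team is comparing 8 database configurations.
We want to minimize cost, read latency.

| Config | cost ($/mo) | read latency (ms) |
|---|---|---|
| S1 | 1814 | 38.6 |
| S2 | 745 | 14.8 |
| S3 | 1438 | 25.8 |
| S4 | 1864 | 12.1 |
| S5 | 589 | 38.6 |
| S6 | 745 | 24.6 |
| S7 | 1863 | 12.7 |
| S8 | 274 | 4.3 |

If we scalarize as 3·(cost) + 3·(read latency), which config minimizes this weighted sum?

S1: 3·1814 + 3·38.6 = 5557.8
S2: 3·745 + 3·14.8 = 2279.4
S3: 3·1438 + 3·25.8 = 4391.4
S4: 3·1864 + 3·12.1 = 5628.3
S5: 3·589 + 3·38.6 = 1882.8
S6: 3·745 + 3·24.6 = 2308.8
S7: 3·1863 + 3·12.7 = 5627.1
S8: 3·274 + 3·4.3 = 834.9
Lowest: S8 at 834.9.

S8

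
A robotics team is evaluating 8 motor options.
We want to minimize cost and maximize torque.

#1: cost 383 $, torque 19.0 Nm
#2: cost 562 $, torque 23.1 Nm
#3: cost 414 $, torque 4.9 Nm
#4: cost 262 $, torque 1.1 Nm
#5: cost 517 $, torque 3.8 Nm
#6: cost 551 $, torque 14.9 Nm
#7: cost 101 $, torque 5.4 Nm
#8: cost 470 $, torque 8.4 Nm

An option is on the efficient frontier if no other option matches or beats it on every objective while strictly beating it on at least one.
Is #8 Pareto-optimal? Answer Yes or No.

#1 vs #8: cost 383≤470, torque 19.0≥8.4 — #1 is at least as good on every objective and strictly better on at least one, so #1 dominates #8.

No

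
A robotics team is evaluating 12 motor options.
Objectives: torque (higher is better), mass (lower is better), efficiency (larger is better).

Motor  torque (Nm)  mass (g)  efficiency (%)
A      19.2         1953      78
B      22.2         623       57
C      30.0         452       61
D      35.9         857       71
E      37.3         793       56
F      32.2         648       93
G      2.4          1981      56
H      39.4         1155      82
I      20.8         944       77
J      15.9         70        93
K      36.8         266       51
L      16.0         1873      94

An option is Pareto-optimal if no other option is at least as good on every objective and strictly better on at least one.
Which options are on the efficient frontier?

C, D, E, F, H, J, K, L

A: dominated by F (torque 32.2≥19.2, mass 648≤1953, efficiency 93≥78).
B: dominated by C (torque 30.0≥22.2, mass 452≤623, efficiency 61≥57).
C: not dominated.
D: not dominated.
E: not dominated.
F: not dominated.
G: dominated by A (torque 19.2≥2.4, mass 1953≤1981, efficiency 78≥56).
H: not dominated (best torque).
I: dominated by F (torque 32.2≥20.8, mass 648≤944, efficiency 93≥77).
J: not dominated (best mass).
K: not dominated.
L: not dominated (best efficiency).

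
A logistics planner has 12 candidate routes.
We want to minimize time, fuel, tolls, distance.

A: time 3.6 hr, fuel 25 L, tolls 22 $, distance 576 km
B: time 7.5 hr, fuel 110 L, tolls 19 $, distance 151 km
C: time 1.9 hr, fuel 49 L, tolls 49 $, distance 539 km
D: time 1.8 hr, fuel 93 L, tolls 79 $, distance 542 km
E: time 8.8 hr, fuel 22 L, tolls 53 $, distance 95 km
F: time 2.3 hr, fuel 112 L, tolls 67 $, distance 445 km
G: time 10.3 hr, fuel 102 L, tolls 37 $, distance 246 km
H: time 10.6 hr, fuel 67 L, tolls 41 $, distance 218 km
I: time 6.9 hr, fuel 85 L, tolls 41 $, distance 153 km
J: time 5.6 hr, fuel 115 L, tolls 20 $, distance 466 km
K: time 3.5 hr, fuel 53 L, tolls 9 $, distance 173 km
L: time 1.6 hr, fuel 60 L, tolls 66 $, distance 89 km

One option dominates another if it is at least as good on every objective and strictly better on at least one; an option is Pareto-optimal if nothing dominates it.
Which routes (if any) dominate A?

B: worse on time (7.5 vs 3.6).
C: worse on fuel (49 vs 25).
D: worse on fuel (93 vs 25).
E: worse on time (8.8 vs 3.6).
F: worse on fuel (112 vs 25).
G: worse on time (10.3 vs 3.6).
H: worse on time (10.6 vs 3.6).
I: worse on time (6.9 vs 3.6).
J: worse on time (5.6 vs 3.6).
K: worse on fuel (53 vs 25).
L: worse on fuel (60 vs 25).
No option dominates A.

none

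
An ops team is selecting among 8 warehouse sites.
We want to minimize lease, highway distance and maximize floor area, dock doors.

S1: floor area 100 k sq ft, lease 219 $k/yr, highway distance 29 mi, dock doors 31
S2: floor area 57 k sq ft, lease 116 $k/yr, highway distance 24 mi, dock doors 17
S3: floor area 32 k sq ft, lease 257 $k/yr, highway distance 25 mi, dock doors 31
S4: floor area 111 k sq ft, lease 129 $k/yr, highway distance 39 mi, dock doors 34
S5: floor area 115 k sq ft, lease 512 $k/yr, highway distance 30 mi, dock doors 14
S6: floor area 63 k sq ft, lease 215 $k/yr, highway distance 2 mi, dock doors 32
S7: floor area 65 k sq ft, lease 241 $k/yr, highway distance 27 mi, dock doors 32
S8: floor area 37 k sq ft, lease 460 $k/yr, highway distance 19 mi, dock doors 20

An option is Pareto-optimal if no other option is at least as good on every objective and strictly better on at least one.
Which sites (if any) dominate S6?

S1: worse on lease (219 vs 215).
S2: worse on floor area (57 vs 63).
S3: worse on floor area (32 vs 63).
S4: worse on highway distance (39 vs 2).
S5: worse on lease (512 vs 215).
S7: worse on lease (241 vs 215).
S8: worse on floor area (37 vs 63).
No option dominates S6.

none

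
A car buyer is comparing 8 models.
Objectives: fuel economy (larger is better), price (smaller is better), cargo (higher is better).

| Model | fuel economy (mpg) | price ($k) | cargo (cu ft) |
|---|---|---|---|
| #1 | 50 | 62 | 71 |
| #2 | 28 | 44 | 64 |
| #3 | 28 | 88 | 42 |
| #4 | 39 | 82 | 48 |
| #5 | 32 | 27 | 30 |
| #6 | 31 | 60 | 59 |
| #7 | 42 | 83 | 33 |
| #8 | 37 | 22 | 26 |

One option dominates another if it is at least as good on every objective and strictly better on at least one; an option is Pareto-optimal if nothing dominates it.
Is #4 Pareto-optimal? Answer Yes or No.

#1 vs #4: fuel economy 50≥39, price 62≤82, cargo 71≥48 — #1 is at least as good on every objective and strictly better on at least one, so #1 dominates #4.

No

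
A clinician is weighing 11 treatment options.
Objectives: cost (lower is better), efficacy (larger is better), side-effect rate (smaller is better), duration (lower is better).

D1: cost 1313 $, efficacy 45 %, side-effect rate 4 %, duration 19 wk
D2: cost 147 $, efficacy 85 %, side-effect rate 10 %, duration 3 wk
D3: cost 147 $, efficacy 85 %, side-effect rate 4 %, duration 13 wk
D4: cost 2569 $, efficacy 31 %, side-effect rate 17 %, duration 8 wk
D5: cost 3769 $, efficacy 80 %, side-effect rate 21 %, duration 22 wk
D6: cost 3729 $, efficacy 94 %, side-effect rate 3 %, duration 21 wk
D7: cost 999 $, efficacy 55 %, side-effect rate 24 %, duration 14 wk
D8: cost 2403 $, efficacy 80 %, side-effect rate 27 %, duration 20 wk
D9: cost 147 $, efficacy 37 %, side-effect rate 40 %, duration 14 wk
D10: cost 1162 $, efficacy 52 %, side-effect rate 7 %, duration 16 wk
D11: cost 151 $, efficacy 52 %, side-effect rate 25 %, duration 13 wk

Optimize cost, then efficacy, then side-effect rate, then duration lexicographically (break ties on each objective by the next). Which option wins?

First minimize cost: best is 147, kept {D2, D3, D9}.
Then maximize efficacy: best is 85, kept {D2, D3}.
Then minimize side-effect rate: best is 4, kept {D3}.

D3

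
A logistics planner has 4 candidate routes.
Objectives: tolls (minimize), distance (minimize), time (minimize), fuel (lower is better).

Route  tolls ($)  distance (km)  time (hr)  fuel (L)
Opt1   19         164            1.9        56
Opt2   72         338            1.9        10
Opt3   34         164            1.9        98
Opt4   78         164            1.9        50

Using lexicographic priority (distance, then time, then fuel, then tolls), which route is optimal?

Opt4

First minimize distance: best is 164, kept {Opt1, Opt3, Opt4}.
Then minimize time: best is 1.9, kept {Opt1, Opt3, Opt4}.
Then minimize fuel: best is 50, kept {Opt4}.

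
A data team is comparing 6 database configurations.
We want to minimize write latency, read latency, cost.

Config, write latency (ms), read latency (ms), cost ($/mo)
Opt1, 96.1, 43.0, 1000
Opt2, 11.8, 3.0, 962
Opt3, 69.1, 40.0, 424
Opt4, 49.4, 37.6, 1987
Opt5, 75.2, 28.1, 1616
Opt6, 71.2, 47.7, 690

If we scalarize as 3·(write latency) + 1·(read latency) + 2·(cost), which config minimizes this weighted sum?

Opt1: 3·96.1 + 1·43.0 + 2·1000 = 2331.3
Opt2: 3·11.8 + 1·3.0 + 2·962 = 1962.4
Opt3: 3·69.1 + 1·40.0 + 2·424 = 1095.3
Opt4: 3·49.4 + 1·37.6 + 2·1987 = 4159.8
Opt5: 3·75.2 + 1·28.1 + 2·1616 = 3485.7
Opt6: 3·71.2 + 1·47.7 + 2·690 = 1641.3
Lowest: Opt3 at 1095.3.

Opt3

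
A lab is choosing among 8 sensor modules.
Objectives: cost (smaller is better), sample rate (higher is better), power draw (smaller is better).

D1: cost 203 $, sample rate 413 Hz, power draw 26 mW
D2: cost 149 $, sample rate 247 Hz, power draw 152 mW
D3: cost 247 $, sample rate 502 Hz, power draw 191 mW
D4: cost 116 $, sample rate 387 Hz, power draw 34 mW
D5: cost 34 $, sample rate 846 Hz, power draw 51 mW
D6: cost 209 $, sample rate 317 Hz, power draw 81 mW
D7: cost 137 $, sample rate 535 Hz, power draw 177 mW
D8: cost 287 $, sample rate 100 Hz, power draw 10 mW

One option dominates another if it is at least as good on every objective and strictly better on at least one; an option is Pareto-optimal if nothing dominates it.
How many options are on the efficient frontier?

D1: not dominated.
D2: dominated by D4 (cost 116≤149, sample rate 387≥247, power draw 34≤152).
D3: dominated by D5 (cost 34≤247, sample rate 846≥502, power draw 51≤191).
D4: not dominated.
D5: not dominated (best cost).
D6: dominated by D1 (cost 203≤209, sample rate 413≥317, power draw 26≤81).
D7: dominated by D5 (cost 34≤137, sample rate 846≥535, power draw 51≤177).
D8: not dominated (best power draw).
Pareto-optimal: D1, D4, D5, D8 → 4.

4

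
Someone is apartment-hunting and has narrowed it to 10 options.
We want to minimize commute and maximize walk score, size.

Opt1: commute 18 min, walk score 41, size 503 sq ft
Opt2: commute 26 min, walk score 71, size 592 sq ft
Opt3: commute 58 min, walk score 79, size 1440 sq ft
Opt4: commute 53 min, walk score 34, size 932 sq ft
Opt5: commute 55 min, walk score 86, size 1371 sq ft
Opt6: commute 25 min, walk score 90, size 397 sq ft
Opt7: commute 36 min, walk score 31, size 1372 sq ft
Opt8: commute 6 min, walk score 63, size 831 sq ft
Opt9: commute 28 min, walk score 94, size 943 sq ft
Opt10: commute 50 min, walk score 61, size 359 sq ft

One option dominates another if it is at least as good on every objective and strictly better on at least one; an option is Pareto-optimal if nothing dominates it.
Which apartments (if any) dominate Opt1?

Opt8: commute 6≤18, walk score 63≥41, size 831≥503 — dominates Opt1.
Others (Opt2, Opt3, Opt4, Opt5, Opt6, Opt7, Opt9, Opt10) are each worse than Opt1 on at least one objective.

Opt8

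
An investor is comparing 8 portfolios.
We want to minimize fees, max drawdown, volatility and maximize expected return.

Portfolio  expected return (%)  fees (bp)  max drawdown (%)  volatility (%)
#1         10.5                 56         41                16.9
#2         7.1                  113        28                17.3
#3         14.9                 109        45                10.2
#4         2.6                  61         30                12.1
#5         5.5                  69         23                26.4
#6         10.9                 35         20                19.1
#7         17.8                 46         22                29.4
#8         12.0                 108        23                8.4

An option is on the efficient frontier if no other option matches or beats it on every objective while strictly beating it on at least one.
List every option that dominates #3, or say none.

#1: worse on expected return (10.5 vs 14.9).
#2: worse on expected return (7.1 vs 14.9).
#4: worse on expected return (2.6 vs 14.9).
#5: worse on expected return (5.5 vs 14.9).
#6: worse on expected return (10.9 vs 14.9).
#7: worse on volatility (29.4 vs 10.2).
#8: worse on expected return (12.0 vs 14.9).
No option dominates #3.

none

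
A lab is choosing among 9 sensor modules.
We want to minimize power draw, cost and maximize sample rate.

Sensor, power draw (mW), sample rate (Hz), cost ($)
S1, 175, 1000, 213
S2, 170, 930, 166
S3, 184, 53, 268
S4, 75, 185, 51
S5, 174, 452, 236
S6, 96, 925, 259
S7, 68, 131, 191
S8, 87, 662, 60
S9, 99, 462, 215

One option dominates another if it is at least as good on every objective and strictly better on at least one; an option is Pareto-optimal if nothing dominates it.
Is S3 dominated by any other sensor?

S1 vs S3: power draw 175≤184, sample rate 1000≥53, cost 213≤268 — S1 is at least as good on every objective and strictly better on at least one, so S1 dominates S3.

Yes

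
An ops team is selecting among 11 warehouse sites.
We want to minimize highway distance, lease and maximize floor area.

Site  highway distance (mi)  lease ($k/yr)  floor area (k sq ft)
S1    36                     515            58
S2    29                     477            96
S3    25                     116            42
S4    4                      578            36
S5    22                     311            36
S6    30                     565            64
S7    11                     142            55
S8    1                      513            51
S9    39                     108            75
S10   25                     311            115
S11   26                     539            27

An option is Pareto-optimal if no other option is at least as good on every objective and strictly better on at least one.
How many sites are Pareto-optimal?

5

S1: dominated by S2 (highway distance 29≤36, lease 477≤515, floor area 96≥58).
S2: dominated by S10 (highway distance 25≤29, lease 311≤477, floor area 115≥96).
S3: not dominated.
S4: dominated by S8 (highway distance 1≤4, lease 513≤578, floor area 51≥36).
S5: dominated by S7 (highway distance 11≤22, lease 142≤311, floor area 55≥36).
S6: dominated by S2 (highway distance 29≤30, lease 477≤565, floor area 96≥64).
S7: not dominated.
S8: not dominated (best highway distance).
S9: not dominated (best lease).
S10: not dominated (best floor area).
S11: dominated by S3 (highway distance 25≤26, lease 116≤539, floor area 42≥27).
Pareto-optimal: S3, S7, S8, S9, S10 → 5.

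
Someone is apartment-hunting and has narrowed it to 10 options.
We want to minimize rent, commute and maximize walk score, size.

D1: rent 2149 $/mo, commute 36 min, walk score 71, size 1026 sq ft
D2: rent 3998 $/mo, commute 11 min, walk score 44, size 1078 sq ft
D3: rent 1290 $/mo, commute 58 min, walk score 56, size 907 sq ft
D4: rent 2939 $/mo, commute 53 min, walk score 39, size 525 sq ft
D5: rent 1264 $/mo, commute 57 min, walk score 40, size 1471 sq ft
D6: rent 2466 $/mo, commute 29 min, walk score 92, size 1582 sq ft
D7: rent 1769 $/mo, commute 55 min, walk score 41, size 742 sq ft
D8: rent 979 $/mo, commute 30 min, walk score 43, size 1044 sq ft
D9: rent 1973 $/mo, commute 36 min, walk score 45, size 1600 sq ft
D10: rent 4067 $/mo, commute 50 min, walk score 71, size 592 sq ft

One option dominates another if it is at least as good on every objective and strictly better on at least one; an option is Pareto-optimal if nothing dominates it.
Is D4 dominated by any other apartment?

D1 vs D4: rent 2149≤2939, commute 36≤53, walk score 71≥39, size 1026≥525 — D1 is at least as good on every objective and strictly better on at least one, so D1 dominates D4.

Yes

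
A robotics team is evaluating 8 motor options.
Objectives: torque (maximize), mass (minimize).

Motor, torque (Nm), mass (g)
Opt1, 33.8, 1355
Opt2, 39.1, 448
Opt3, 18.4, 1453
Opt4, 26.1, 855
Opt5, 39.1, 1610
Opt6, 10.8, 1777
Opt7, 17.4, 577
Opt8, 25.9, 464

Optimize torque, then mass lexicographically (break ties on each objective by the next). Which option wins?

First maximize torque: best is 39.1, kept {Opt2, Opt5}.
Then minimize mass: best is 448, kept {Opt2}.

Opt2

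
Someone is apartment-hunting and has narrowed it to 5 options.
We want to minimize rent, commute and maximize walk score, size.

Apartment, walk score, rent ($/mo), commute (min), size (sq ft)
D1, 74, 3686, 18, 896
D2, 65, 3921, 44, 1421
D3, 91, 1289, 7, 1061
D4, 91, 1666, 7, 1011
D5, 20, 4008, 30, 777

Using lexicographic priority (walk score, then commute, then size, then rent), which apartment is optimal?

First maximize walk score: best is 91, kept {D3, D4}.
Then minimize commute: best is 7, kept {D3, D4}.
Then maximize size: best is 1061, kept {D3}.

D3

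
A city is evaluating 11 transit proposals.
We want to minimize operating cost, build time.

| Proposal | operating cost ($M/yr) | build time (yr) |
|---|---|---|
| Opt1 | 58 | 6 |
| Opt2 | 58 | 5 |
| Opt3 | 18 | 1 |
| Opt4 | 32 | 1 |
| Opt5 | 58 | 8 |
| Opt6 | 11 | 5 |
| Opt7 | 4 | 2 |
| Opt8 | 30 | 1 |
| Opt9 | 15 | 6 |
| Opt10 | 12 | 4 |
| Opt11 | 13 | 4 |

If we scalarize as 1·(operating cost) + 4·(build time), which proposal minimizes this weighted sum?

Opt1: 1·58 + 4·6 = 82
Opt2: 1·58 + 4·5 = 78
Opt3: 1·18 + 4·1 = 22
Opt4: 1·32 + 4·1 = 36
Opt5: 1·58 + 4·8 = 90
Opt6: 1·11 + 4·5 = 31
Opt7: 1·4 + 4·2 = 12
Opt8: 1·30 + 4·1 = 34
Opt9: 1·15 + 4·6 = 39
Opt10: 1·12 + 4·4 = 28
Opt11: 1·13 + 4·4 = 29
Lowest: Opt7 at 12.

Opt7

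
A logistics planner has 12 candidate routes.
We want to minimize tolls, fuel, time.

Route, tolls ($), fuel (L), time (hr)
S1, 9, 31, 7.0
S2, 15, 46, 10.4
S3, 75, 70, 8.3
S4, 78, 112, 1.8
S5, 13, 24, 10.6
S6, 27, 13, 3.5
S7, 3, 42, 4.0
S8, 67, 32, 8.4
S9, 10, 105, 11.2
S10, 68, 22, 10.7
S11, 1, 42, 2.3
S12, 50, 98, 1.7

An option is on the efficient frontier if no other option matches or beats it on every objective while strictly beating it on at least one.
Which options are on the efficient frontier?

S1: not dominated.
S2: dominated by S1 (tolls 9≤15, fuel 31≤46, time 7.0≤10.4).
S3: dominated by S1 (tolls 9≤75, fuel 31≤70, time 7.0≤8.3).
S4: dominated by S12 (tolls 50≤78, fuel 98≤112, time 1.7≤1.8).
S5: not dominated.
S6: not dominated (best fuel).
S7: dominated by S11 (tolls 1≤3, fuel 42≤42, time 2.3≤4.0).
S8: dominated by S1 (tolls 9≤67, fuel 31≤32, time 7.0≤8.4).
S9: dominated by S1 (tolls 9≤10, fuel 31≤105, time 7.0≤11.2).
S10: dominated by S6 (tolls 27≤68, fuel 13≤22, time 3.5≤10.7).
S11: not dominated (best tolls).
S12: not dominated (best time).

S1, S5, S6, S11, S12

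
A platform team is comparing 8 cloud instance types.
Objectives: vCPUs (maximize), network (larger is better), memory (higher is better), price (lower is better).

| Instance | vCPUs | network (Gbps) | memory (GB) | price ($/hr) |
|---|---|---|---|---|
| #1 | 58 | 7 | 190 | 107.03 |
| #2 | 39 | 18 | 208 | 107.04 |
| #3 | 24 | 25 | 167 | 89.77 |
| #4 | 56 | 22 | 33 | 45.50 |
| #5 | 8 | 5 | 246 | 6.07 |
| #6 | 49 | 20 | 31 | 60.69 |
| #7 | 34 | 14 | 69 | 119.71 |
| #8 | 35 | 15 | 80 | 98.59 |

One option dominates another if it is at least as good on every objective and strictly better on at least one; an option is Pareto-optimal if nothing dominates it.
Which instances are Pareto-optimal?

#1: not dominated (best vCPUs).
#2: not dominated.
#3: not dominated (best network).
#4: not dominated.
#5: not dominated (best memory).
#6: dominated by #4 (vCPUs 56≥49, network 22≥20, memory 33≥31, price 45.50≤60.69).
#7: dominated by #2 (vCPUs 39≥34, network 18≥14, memory 208≥69, price 107.04≤119.71).
#8: not dominated.

#1, #2, #3, #4, #5, #8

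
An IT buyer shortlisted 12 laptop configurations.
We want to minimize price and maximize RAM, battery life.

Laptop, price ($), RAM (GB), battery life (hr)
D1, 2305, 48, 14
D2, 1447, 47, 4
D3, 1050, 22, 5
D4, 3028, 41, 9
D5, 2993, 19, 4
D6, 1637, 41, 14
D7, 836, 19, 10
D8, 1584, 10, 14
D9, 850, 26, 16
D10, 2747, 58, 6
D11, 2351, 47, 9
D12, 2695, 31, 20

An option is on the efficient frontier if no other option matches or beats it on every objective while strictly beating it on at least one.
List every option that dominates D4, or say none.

D1: price 2305≤3028, RAM 48≥41, battery life 14≥9 — dominates D4.
D6: price 1637≤3028, RAM 41≥41, battery life 14≥9 — dominates D4.
D11: price 2351≤3028, RAM 47≥41, battery life 9≥9 — dominates D4.
Others (D2, D3, D5, D7, D8, D9, D10, D12) are each worse than D4 on at least one objective.

D1, D6, D11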